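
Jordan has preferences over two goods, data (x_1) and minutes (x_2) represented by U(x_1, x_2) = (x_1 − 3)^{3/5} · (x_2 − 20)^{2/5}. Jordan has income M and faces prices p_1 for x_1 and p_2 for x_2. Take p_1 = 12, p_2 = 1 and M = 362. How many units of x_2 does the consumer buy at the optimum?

This is Cobb-Douglas in (x_1−3, x_2−20): tangency gives 0.6·p_2·(x_2−20) = 0.4·p_1·(x_1−3).
After buying the subsistence bundle (3, 20), a share 0.6 of the remaining income goes to x_1: x_1* = 3 + 0.6·(M − 3p_1 − 20p_2)/p_1.
Discretionary income = 362 − 3·12 − 20·1 = 306; x_2* = 20 + 0.4·306/1 = 142.4.

x_2* = 142.4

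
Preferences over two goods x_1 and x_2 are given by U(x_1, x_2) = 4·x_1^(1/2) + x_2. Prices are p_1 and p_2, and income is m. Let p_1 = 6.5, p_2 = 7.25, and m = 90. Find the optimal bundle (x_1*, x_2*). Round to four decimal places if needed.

Utility is quasi-linear in x_2; the FOC for x_1 is 2/√x_1 = p_1/p_2.
Solve: √x_1 = 2·p_2/p_1, so x_1*(p_1,p_2) = (2·p_2/p_1)², and x_2* = (m − p_1·x_1*)/p_2.
Plugging in: x_1* = (2·7.25/6.5)² = 4.9763, x_2* = 7.9523.

x_1* = 4.9763, x_2* = 7.9523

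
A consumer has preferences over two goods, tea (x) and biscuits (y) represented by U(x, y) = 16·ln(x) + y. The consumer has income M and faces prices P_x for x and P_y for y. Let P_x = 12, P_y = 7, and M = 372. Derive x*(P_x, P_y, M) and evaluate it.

MU_x = 16/x, MU_y = 1. Tangency: 16/x = P_x/P_y.
So x*(P_x,P_y) = 16·P_y/P_x, independent of income; and y* = (M − 16·P_y)/P_y.
At the given prices: x* = 16·7/12 = 9.3333.

x* = 9.3333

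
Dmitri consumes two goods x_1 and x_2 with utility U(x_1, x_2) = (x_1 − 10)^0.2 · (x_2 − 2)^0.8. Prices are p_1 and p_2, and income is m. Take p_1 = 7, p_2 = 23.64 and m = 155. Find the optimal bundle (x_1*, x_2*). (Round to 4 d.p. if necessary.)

Let x_1' = x_1−10, x_2' = x_2−2. MRS = (1/4)·x_2'/x_1' = p_1/p_2.
Substituting into the budget: x_1* = 10 + 0.2·(m − 10·p_1 − 2·p_2)/p_1, and x_2* = 2 + 0.8·(…)/p_2.
Discretionary income = 155 − 10·7 − 2·23.64 = 37.72; x_1* = 10 + 0.2·37.72/7 = 11.0777; x_2* = 2 + 0.8·37.72/23.64 = 3.2765.

x_1* = 11.0777, x_2* = 3.2765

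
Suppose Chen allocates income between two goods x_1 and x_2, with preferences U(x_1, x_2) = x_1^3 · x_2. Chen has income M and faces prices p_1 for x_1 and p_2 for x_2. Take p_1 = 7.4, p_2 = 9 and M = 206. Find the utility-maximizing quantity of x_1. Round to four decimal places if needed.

x_1* = 20.8784

MU_x_1/MU_x_2 = (3·x_2)/(x_1); tangency sets this equal to p_1/p_2.
So 3·p_2·x_2 = p_1·x_1; combined with the budget, a share 0.75 of income goes to x_1.
Demand: x_1*(p_1,p_2,M) = 0.75·M/p_1 and x_2* = 0.25·M/p_2.
At p_1=7.4, p_2=9, M=206: x_1* = 0.75·206/7.4 = 20.8784.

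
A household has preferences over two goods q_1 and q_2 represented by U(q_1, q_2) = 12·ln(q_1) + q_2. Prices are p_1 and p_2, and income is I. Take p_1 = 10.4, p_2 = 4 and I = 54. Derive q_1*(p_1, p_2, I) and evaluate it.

q_1* = 4.6154

MU_q_1 = 12/q_1, MU_q_2 = 1. Tangency: 12/q_1 = p_1/p_2.
So q_1*(p_1,p_2) = 12·p_2/p_1, independent of income; and q_2* = (I − 12·p_2)/p_2.
At the given prices: q_1* = 12·4/10.4 = 4.6154.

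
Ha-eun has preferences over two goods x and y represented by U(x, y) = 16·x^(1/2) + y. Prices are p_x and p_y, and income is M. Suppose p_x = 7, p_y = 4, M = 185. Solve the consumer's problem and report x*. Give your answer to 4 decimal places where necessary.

Set MRS = p_x/p_y: 8·x^(−1/2) = p_x/p_y.
Thus x* = (8·p_y/p_x)² — independent of M — with the rest of income spent on y.
Plugging in: x* = (8·4/7)² = 20.898.

x* = 20.898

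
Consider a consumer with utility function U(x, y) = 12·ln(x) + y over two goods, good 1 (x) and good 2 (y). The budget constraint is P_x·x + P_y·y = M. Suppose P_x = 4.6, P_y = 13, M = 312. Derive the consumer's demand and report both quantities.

x* = 33.913, y* = 12

Set MRS = P_x/P_y: (12/x)/1 = P_x/P_y.
So x*(P_x,P_y) = 12·P_y/P_x, independent of income; and y* = (M − 12·P_y)/P_y.
At the given prices: x* = 12·13/4.6 = 33.913, and y* = 12.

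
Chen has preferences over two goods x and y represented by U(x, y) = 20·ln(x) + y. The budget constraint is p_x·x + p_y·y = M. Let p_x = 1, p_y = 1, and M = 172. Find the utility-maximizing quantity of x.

x* = 20

MU_x = 20/x, MU_y = 1. Tangency: 20/x = p_x/p_y.
So x*(p_x,p_y) = 20·p_y/p_x, independent of income; and y* = (M − 20·p_y)/p_y.
At the given prices: x* = 20·1/1 = 20.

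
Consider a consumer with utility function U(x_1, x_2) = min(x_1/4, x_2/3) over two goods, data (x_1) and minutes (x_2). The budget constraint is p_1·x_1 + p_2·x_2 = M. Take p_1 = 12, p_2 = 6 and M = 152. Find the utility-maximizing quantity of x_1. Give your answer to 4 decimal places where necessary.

With perfect complements, no substitution: consume in ratio x_1:x_2 = 4:3.
Budget: p_1·x_1 + p_2·(3/4)·x_1 = M, so (4·p_1 + 3·p_2)·x_1 = 4·M.
Demand: x_1*(p_1,p_2,M) = 4·M/(4·p_1 + 3·p_2), x_2* = 3·M/(4·p_1 + 3·p_2).
Here 4·12 + 3·6 = 66, giving x_1* = 9.2121.

x_1* = 9.2121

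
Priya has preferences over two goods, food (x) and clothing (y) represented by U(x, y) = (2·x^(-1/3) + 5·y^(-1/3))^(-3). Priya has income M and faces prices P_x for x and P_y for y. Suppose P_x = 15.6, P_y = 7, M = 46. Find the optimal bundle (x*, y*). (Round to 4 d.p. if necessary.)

x* = 1.1224, y* = 4.0702

MU_x ∝ 2·x^(-4/3), MU_y ∝ 5·y^(-4/3), so MRS = (2/5)·(y/x)^(4/3) = P_x/P_y.
Hence y/x = ((5/2)·P_x/P_y)^(1/(4/3)), i.e. raised to the 0.75 power.
Substitute y = (y/x)·x into the budget: x* = M/(P_x + P_y·(y/x)).
Numerically y/x = 3.626393, so x* = 46/(15.6 + 7·3.626393) = 1.1224 and y* = 3.626393·1.1224 = 4.0702.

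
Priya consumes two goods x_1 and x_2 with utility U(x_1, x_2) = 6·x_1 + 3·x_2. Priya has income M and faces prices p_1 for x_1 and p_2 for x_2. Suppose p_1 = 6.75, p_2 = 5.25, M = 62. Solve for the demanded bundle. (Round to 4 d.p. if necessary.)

Perfect substitutes: compare marginal utility per dollar. 6/p_1 vs 3/p_2 → 0.8889 vs 0.5714.
x_1 gives more utility per dollar, so spend all income on x_1: x_1* = M/p_1, x_2* = 0.
Numerically: x_1* = 9.1852, x_2* = 0.

x_1* = 9.1852, x_2* = 0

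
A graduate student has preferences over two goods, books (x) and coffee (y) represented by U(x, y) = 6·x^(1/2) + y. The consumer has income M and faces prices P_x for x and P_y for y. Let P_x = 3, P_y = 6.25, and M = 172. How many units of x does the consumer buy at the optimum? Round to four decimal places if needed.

Plugging in: x* = (3·6.25/3)² = 39.0625.

x* = 39.0625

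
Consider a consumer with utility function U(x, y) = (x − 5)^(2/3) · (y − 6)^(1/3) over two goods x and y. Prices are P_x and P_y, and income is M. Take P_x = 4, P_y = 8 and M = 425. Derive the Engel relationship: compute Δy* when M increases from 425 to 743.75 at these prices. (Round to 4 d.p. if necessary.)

MRS = 2·(y−6)/(x−5). Tangency with P_x/P_y gives y−6 = (1/2)·(P_x/P_y)·(x−5).
Substituting into the budget: x* = 5 + 2/3·(M − 5·P_x − 6·P_y)/P_x, and y* = 6 + 1/3·(…)/P_y.
Discretionary income = 425 − 5·4 − 6·8 = 357; y* = 6 + 1/3·357/8 = 20.875.
At M' = 743.75: y* = 34.1562. Change: 34.1562 − 20.875 = 13.2812.

Δy* = 13.2812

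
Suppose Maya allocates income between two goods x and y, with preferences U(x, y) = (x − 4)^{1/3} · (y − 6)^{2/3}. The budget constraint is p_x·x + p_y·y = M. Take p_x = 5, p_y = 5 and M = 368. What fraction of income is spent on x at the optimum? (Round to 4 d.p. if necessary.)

share on x = 0.3424

Let x' = x−4, y' = y−6. MRS = (1/2)·y'/x' = p_x/p_y.
Substituting into the budget: x* = 4 + 1/3·(M − 4·p_x − 6·p_y)/p_x, and y* = 6 + 2/3·(…)/p_y.
Discretionary income = 368 − 4·5 − 6·5 = 318; x* = 4 + 1/3·318/5 = 25.2; y* = 6 + 2/3·318/5 = 48.4.
Expenditure on x: 5·25.2 = 126; share = 0.3424.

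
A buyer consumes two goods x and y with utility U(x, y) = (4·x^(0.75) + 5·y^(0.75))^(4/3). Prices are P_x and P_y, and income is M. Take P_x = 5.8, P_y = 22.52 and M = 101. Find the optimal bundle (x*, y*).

x* = 16.7166, y* = 0.1796

MRS = MU_x/MU_y = (4/5)·(y/x)^(0.25). Set equal to P_x/P_y.
Solve for the ratio: y/x = [(5/4)·P_x/P_y]^(4).
With the ratio pinned down, the budget gives x* = M/(P_x + P_y·(y/x)) and y* = (y/x)·x*.
Numerically y/x = 0.010742, so x* = 101/(5.8 + 22.52·0.010742) = 16.7166 and y* = 0.010742·16.7166 = 0.1796.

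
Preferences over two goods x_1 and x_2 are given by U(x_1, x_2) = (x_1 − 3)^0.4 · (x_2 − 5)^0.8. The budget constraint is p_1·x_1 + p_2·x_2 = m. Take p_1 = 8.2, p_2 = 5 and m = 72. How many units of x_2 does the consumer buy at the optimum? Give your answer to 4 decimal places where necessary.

x_2* = 7.9867

This is Cobb-Douglas in (x_1−3, x_2−5): tangency gives 0.4·p_2·(x_2−5) = 0.8·p_1·(x_1−3).
Substituting into the budget: x_1* = 3 + 1/3·(m − 3·p_1 − 5·p_2)/p_1, and x_2* = 5 + 2/3·(…)/p_2.
Discretionary income = 72 − 3·8.2 − 5·5 = 22.4; x_2* = 5 + 2/3·22.4/5 = 7.9867.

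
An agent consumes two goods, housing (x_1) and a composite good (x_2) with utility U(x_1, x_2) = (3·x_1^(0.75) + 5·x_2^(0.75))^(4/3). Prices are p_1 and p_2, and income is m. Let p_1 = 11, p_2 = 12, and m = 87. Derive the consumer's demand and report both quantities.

x_1* = 1.1391, x_2* = 6.2058

MU_x_1 ∝ 3·x_1^(-0.25), MU_x_2 ∝ 5·x_2^(-0.25), so MRS = (3/5)·(x_2/x_1)^(0.25) = p_1/p_2.
Hence x_2/x_1 = ((5/3)·p_1/p_2)^(1/(0.25)), i.e. raised to the 4 power.
Substitute x_2 = (x_2/x_1)·x_1 into the budget: x_1* = m/(p_1 + p_2·(x_2/x_1)).
Numerically x_2/x_1 = 5.448046, so x_1* = 87/(11 + 12·5.448046) = 1.1391 and x_2* = 5.448046·1.1391 = 6.2058.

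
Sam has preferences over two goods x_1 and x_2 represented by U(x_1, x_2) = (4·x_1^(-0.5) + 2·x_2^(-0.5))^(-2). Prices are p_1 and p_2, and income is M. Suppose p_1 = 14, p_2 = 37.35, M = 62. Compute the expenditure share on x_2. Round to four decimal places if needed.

share on x_2 = 0.4663

From the CES first-order condition, 2·(x_2/x_1)^(1.5) = p_1/p_2.
Solve for the ratio: x_2/x_1 = [(1/2)·p_1/p_2]^(2/3).
With the ratio pinned down, the budget gives x_1* = M/(p_1 + p_2·(x_2/x_1)) and x_2* = (x_2/x_1)·x_1*.
Numerically x_2/x_1 = 0.327495, so x_1* = 62/(14 + 37.35·0.327495) = 2.3635 and x_2* = 0.327495·2.3635 = 0.774.
Expenditure on x_2: 37.35·0.774 = 28.9106; share = 0.4663.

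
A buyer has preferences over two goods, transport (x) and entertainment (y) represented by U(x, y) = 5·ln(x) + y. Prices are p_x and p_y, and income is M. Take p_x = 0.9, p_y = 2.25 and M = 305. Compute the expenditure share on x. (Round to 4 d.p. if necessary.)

Set MRS = p_x/p_y: (5/x)/1 = p_x/p_y.
So x*(p_x,p_y) = 5·p_y/p_x, independent of income; and y* = (M − 5·p_y)/p_y.
At the given prices: x* = 5·2.25/0.9 = 12.5, and y* = 130.5556.
Expenditure on x: 0.9·12.5 = 11.25; share = 0.0369.

share on x = 0.0369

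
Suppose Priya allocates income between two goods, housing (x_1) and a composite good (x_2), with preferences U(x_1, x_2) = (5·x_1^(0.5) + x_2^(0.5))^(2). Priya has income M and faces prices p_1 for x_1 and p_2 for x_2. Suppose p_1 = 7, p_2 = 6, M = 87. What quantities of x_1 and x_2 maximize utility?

x_1* = 11.8744, x_2* = 0.6465

From the CES first-order condition, 5·(x_2/x_1)^(0.5) = p_1/p_2.
Solve for the ratio: x_2/x_1 = [(1/5)·p_1/p_2]^(2).
Substitute x_2 = (x_2/x_1)·x_1 into the budget: x_1* = M/(p_1 + p_2·(x_2/x_1)).
Numerically x_2/x_1 = 0.054444, so x_1* = 87/(7 + 6·0.054444) = 11.8744 and x_2* = 0.054444·11.8744 = 0.6465.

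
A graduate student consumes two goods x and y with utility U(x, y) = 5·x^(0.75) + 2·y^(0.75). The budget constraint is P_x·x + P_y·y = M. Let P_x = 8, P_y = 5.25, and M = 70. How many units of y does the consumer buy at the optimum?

MU_x ∝ 5·x^(-0.25), MU_y ∝ 2·y^(-0.25), so MRS = (5/2)·(y/x)^(0.25) = P_x/P_y.
Hence y/x = ((2/5)·P_x/P_y)^(1/(0.25)), i.e. raised to the 4 power.
Substitute y = (y/x)·x into the budget: x* = M/(P_x + P_y·(y/x)).
Numerically y/x = 0.138027, so x* = 70/(8 + 5.25·0.138027) = 8.0233 and y* = 0.138027·8.0233 = 1.1074.

y* = 1.1074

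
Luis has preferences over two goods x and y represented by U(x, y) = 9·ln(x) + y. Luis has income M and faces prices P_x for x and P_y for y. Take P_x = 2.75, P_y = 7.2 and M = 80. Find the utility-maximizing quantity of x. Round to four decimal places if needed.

Set MRS = P_x/P_y: (9/x)/1 = P_x/P_y.
So x*(P_x,P_y) = 9·P_y/P_x, independent of income; and y* = (M − 9·P_y)/P_y.
At the given prices: x* = 9·7.2/2.75 = 23.5636.

x* = 23.5636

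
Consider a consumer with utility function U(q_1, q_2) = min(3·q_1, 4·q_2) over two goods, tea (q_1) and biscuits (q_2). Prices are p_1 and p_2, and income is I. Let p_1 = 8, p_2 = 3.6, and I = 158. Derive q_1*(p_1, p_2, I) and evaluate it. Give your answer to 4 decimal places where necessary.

Demand: q_1*(p_1,p_2,I) = 4·I/(4·p_1 + 3·p_2), q_2* = 3·I/(4·p_1 + 3·p_2).
Here 4·8 + 3·3.6 = 42.8, giving q_1* = 14.7664.

q_1* = 14.7664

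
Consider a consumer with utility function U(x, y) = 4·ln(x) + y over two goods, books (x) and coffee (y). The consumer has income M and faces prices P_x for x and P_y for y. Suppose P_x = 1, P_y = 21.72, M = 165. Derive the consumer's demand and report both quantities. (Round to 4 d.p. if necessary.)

x* = 86.88, y* = 3.5967

MU_x = 4/x, MU_y = 1. Tangency: 4/x = P_x/P_y.
So x*(P_x,P_y) = 4·P_y/P_x, independent of income; and y* = (M − 4·P_y)/P_y.
At the given prices: x* = 4·21.72/1 = 86.88, and y* = 3.5967.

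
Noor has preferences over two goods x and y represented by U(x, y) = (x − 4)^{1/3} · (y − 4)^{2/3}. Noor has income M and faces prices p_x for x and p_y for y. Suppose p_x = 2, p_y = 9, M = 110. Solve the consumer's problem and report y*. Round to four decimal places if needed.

y* = 8.8889

Let x' = x−4, y' = y−4. MRS = (1/2)·y'/x' = p_x/p_y.
Substituting into the budget: x* = 4 + 1/3·(M − 4·p_x − 4·p_y)/p_x, and y* = 4 + 2/3·(…)/p_y.
Discretionary income = 110 − 4·2 − 4·9 = 66; y* = 4 + 2/3·66/9 = 8.8889.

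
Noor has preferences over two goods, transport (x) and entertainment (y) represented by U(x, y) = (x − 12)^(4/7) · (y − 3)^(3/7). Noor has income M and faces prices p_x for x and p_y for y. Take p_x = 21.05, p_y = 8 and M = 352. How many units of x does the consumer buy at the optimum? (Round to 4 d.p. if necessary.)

x* = 14.0468

Let x' = x−12, y' = y−3. MRS = (4/3)·y'/x' = p_x/p_y.
After buying the subsistence bundle (12, 3), a share 4/7 of the remaining income goes to x: x* = 12 + 4/7·(M − 12p_x − 3p_y)/p_x.
Discretionary income = 352 − 12·21.05 − 3·8 = 75.4; x* = 12 + 4/7·75.4/21.05 = 14.0468.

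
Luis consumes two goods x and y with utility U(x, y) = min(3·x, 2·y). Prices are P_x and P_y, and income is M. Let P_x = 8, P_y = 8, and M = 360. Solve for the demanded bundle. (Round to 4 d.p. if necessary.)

x* = 18, y* = 27

With perfect complements, no substitution: consume in ratio x:y = 2:3.
Budget: P_x·x + P_y·(3/2)·x = M, so (2·P_x + 3·P_y)·x = 2·M.
Demand: x*(P_x,P_y,M) = 2·M/(2·P_x + 3·P_y), y* = 3·M/(2·P_x + 3·P_y).
Here 2·8 + 3·8 = 40, giving x* = 18 and y* = 27.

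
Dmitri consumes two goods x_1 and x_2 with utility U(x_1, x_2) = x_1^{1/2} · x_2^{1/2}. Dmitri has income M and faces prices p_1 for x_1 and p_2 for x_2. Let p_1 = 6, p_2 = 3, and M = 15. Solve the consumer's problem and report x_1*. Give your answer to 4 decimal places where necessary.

Demand: x_1*(p_1,p_2,M) = 0.5·M/p_1 and x_2* = 0.5·M/p_2.
At p_1=6, p_2=3, M=15: x_1* = 0.5·15/6 = 1.25.

x_1* = 1.25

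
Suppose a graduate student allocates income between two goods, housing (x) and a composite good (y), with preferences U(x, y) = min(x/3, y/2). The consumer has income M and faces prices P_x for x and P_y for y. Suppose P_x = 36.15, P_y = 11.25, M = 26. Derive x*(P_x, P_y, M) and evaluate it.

x* = 0.5956

Leontief preferences: the optimum is at the kink where x/3 = y/2, i.e. y = (2/3)·x.
Budget: P_x·x + P_y·(2/3)·x = M, so (3·P_x + 2·P_y)·x = 3·M.
Demand: x*(P_x,P_y,M) = 3·M/(3·P_x + 2·P_y), y* = 2·M/(3·P_x + 2·P_y).
Here 3·36.15 + 2·11.25 = 130.95, giving x* = 0.5956.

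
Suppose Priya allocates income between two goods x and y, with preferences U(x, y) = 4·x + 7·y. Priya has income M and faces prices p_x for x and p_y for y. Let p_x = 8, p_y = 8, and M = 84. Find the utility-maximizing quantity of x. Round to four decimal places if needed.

x* = 0

Perfect substitutes: compare marginal utility per dollar. 4/p_x vs 7/p_y → 0.5 vs 0.875.
y gives more utility per dollar, so spend all income on y: y* = M/p_y, x* = 0.
Numerically: x* = 0, y* = 10.5.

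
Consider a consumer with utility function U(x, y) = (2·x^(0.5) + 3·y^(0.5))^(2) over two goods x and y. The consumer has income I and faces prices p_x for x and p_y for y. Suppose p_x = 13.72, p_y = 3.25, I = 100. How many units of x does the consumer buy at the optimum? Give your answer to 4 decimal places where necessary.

From the CES first-order condition, (2/3)·(y/x)^(0.5) = p_x/p_y.
Solve for the ratio: y/x = [(3/2)·p_x/p_y]^(2).
Substitute y = (y/x)·x into the budget: x* = I/(p_x + p_y·(y/x)).
Numerically y/x = 40.098121, so x* = 100/(13.72 + 3.25·40.098121) = 0.6943.

x* = 0.6943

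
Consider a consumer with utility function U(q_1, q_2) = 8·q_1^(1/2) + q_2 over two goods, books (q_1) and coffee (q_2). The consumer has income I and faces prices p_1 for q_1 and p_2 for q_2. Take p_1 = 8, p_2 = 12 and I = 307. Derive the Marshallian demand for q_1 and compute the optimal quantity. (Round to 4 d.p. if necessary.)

Utility is quasi-linear in q_2; the FOC for q_1 is 4/√q_1 = p_1/p_2.
Solve: √q_1 = 4·p_2/p_1, so q_1*(p_1,p_2) = (4·p_2/p_1)², and q_2* = (I − p_1·q_1*)/p_2.
Plugging in: q_1* = (4·12/8)² = 36.

q_1* = 36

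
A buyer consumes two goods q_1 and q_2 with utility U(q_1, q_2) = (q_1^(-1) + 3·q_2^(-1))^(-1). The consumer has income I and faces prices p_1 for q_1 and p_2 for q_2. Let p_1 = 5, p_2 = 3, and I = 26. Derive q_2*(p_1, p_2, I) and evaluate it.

MRS = MU_q_1/MU_q_2 = (1/3)·(q_2/q_1)^(2). Set equal to p_1/p_2.
Solve for the ratio: q_2/q_1 = [3·p_1/p_2]^(0.5).
With the ratio pinned down, the budget gives q_1* = I/(p_1 + p_2·(q_2/q_1)) and q_2* = (q_2/q_1)·q_1*.
Numerically q_2/q_1 = 2.236068, so q_1* = 26/(5 + 3·2.236068) = 2.2207 and q_2* = 2.236068·2.2207 = 4.9656.

q_2* = 4.9656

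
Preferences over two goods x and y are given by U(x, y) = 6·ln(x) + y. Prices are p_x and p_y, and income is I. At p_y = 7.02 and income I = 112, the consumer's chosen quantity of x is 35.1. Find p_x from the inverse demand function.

MU_x = 6/x, MU_y = 1. Tangency: 6/x = p_x/p_y.
So x*(p_x,p_y) = 6·p_y/p_x, independent of income; and y* = (I − 6·p_y)/p_y.
Set x* = 35.1 in the demand function and solve for p_x: p_x = 1.2.

p_x = 1.2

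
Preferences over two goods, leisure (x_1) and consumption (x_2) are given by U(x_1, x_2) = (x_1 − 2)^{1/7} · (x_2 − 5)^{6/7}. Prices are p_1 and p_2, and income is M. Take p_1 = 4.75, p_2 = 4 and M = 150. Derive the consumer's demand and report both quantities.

x_1* = 5.6241, x_2* = 30.8214

Substituting into the budget: x_1* = 2 + 1/7·(M − 2·p_1 − 5·p_2)/p_1, and x_2* = 5 + 6/7·(…)/p_2.
Discretionary income = 150 − 2·4.75 − 5·4 = 120.5; x_1* = 2 + 1/7·120.5/4.75 = 5.6241; x_2* = 5 + 6/7·120.5/4 = 30.8214.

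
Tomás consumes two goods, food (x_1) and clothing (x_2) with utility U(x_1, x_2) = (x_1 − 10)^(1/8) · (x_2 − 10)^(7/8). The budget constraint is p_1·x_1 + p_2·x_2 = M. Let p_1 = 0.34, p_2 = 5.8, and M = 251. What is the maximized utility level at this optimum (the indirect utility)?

Let x_1' = x_1−10, x_2' = x_2−10. MRS = (1/7)·x_2'/x_1' = p_1/p_2.
Substituting into the budget: x_1* = 10 + 0.125·(M − 10·p_1 − 10·p_2)/p_1, and x_2* = 10 + 0.875·(…)/p_2.
Discretionary income = 251 − 10·0.34 − 10·5.8 = 189.6; x_1* = 10 + 0.125·189.6/0.34 = 79.7059; x_2* = 10 + 0.875·189.6/5.8 = 38.6034.
Utility at the optimum: U(79.7059, 38.6034) = 31.9724.

V = 31.9724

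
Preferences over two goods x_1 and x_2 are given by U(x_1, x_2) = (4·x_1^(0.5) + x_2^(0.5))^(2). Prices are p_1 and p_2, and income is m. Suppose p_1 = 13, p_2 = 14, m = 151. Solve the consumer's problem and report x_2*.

MU_x_1 ∝ 4·x_1^(-0.5), MU_x_2 ∝ x_2^(-0.5), so MRS = 4·(x_2/x_1)^(0.5) = p_1/p_2.
Hence x_2/x_1 = ((1/4)·p_1/p_2)^(1/(0.5)), i.e. raised to the 2 power.
With the ratio pinned down, the budget gives x_1* = m/(p_1 + p_2·(x_2/x_1)) and x_2* = (x_2/x_1)·x_1*.
Numerically x_2/x_1 = 0.05389, so x_1* = 151/(13 + 14·0.05389) = 10.9783 and x_2* = 0.05389·10.9783 = 0.5916.

x_2* = 0.5916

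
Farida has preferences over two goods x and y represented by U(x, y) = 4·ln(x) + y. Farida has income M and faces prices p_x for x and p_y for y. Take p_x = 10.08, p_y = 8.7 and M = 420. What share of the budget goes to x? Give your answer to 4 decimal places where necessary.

share on x = 0.0829

Set MRS = p_x/p_y: (4/x)/1 = p_x/p_y.
So x*(p_x,p_y) = 4·p_y/p_x, independent of income; and y* = (M − 4·p_y)/p_y.
At the given prices: x* = 4·8.7/10.08 = 3.4524, and y* = 44.2759.
Expenditure on x: 10.08·3.4524 = 34.8; share = 0.0829.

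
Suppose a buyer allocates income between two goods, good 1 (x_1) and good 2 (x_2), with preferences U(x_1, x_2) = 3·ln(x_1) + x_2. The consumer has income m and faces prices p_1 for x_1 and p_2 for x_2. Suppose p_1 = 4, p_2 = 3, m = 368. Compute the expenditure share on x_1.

share on x_1 = 0.0245

MU_x_1 = 3/x_1, MU_x_2 = 1. Tangency: 3/x_1 = p_1/p_2.
So x_1*(p_1,p_2) = 3·p_2/p_1, independent of income; and x_2* = (m − 3·p_2)/p_2.
At the given prices: x_1* = 3·3/4 = 2.25, and x_2* = 119.6667.
Expenditure on x_1: 4·2.25 = 9; share = 0.0245.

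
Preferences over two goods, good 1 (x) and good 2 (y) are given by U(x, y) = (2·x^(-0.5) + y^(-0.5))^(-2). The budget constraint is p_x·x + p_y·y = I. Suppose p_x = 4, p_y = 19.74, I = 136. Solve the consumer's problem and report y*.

MU_x ∝ 2·x^(-1.5), MU_y ∝ y^(-1.5), so MRS = 2·(y/x)^(1.5) = p_x/p_y.
Hence y/x = ((1/2)·p_x/p_y)^(1/(1.5)), i.e. raised to the 2/3 power.
Substitute y = (y/x)·x into the budget: x* = I/(p_x + p_y·(y/x)).
Numerically y/x = 0.217331, so x* = 136/(4 + 19.74·0.217331) = 16.4051 and y* = 0.217331·16.4051 = 3.5653.

y* = 3.5653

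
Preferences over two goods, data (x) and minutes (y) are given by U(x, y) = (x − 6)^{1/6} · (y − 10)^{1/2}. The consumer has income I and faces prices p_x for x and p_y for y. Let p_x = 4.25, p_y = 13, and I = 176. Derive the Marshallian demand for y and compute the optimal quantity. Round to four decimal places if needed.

Substituting into the budget: x* = 6 + 0.25·(I − 6·p_x − 10·p_y)/p_x, and y* = 10 + 0.75·(…)/p_y.
Discretionary income = 176 − 6·4.25 − 10·13 = 20.5; y* = 10 + 0.75·20.5/13 = 11.1827.

y* = 11.1827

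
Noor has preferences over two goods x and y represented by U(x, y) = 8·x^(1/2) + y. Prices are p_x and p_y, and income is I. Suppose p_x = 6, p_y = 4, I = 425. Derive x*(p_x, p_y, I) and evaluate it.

x* = 7.1111

Utility is quasi-linear in y; the FOC for x is 4/√x = p_x/p_y.
Solve: √x = 4·p_y/p_x, so x*(p_x,p_y) = (4·p_y/p_x)², and y* = (I − p_x·x*)/p_y.
Plugging in: x* = (4·4/6)² = 7.1111.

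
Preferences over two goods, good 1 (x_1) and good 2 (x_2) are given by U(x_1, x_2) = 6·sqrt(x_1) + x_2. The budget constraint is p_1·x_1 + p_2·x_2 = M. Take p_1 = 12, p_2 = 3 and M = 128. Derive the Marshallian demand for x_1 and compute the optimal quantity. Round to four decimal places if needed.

Solve: √x_1 = 3·p_2/p_1, so x_1*(p_1,p_2) = (3·p_2/p_1)², and x_2* = (M − p_1·x_1*)/p_2.
Plugging in: x_1* = (3·3/12)² = 0.5625.

x_1* = 0.5625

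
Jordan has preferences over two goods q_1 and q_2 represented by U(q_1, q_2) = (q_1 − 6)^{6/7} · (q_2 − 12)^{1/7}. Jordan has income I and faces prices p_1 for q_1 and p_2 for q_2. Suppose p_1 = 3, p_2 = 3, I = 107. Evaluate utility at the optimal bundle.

V = 11.7231

This is Cobb-Douglas in (q_1−6, q_2−12): tangency gives 6/7·p_2·(q_2−12) = 1/7·p_1·(q_1−6).
Substituting into the budget: q_1* = 6 + 6/7·(I − 6·p_1 − 12·p_2)/p_1, and q_2* = 12 + 1/7·(…)/p_2.
Discretionary income = 107 − 6·3 − 12·3 = 53; q_1* = 6 + 6/7·53/3 = 21.1429; q_2* = 12 + 1/7·53/3 = 14.5238.
Utility at the optimum: U(21.1429, 14.5238) = 11.7231.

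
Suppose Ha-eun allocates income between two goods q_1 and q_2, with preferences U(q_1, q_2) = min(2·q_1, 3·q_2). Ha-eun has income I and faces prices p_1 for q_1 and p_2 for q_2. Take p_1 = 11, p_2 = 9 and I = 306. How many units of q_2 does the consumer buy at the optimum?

q_2* = 12

Demand: q_1*(p_1,p_2,I) = 3·I/(3·p_1 + 2·p_2), q_2* = 2·I/(3·p_1 + 2·p_2).
Here 3·11 + 2·9 = 51, giving q_2* = 12.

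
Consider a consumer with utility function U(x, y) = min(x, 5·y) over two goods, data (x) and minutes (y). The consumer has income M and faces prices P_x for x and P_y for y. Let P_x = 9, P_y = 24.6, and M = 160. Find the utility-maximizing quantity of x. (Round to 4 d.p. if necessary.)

x* = 11.4943

Leontief preferences: the optimum is at the kink where x/5 = y/1, i.e. y = (1/5)·x.
Budget: P_x·x + P_y·(1/5)·x = M, so (5·P_x + P_y)·x = 5·M.
Demand: x*(P_x,P_y,M) = 5·M/(5·P_x + P_y), y* = M/(5·P_x + P_y).
Here 5·9 + 24.6 = 69.6, giving x* = 11.4943.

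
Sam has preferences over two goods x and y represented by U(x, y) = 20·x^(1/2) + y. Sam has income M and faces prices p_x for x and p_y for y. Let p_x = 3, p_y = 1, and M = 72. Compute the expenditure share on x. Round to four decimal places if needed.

share on x = 0.463

MU_x = 10/√x, MU_y = 1. Tangency: 10/√x = p_x/p_y.
Thus x* = (10·p_y/p_x)² — independent of M — with the rest of income spent on y.
Plugging in: x* = (10·1/3)² = 11.1111, y* = 38.6667.
Expenditure on x: 3·11.1111 = 33.3333; share = 0.463.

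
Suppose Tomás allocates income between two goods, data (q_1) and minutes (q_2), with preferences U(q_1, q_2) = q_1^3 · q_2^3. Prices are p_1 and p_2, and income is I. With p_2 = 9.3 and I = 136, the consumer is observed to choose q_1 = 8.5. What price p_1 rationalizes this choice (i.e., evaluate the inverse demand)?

MU_q_1/MU_q_2 = (3·q_2)/(3·q_1); tangency sets this equal to p_1/p_2.
Rearranging, p_2·q_2 = p_1·q_1. Substituting into the budget gives p_1·q_1·(1 + 1) = I.
Demand: q_1*(p_1,p_2,I) = 0.5·I/p_1 and q_2* = 0.5·I/p_2.
Set q_1* = 8.5 in the demand function and solve for p_1: p_1 = 8.

p_1 = 8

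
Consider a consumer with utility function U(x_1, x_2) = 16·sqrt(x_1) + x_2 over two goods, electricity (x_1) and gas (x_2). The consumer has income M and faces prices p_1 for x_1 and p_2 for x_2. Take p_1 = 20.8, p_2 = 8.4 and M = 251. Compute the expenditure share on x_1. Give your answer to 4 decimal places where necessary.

Set MRS = p_1/p_2: 8·x_1^(−1/2) = p_1/p_2.
Thus x_1* = (8·p_2/p_1)² — independent of M — with the rest of income spent on x_2.
Plugging in: x_1* = (8·8.4/20.8)² = 10.4379, x_2* = 4.0348.
Expenditure on x_1: 20.8·10.4379 = 217.1077; share = 0.865.

share on x_1 = 0.865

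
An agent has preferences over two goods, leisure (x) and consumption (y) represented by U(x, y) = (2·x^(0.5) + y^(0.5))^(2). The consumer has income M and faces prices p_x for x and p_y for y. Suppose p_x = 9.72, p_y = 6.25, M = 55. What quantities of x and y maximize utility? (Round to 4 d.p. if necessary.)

MRS = MU_x/MU_y = 2·(y/x)^(0.5). Set equal to p_x/p_y.
Hence y/x = ((1/2)·p_x/p_y)^(1/(0.5)), i.e. raised to the 2 power.
With the ratio pinned down, the budget gives x* = M/(p_x + p_y·(y/x)) and y* = (y/x)·x*.
Numerically y/x = 0.604662, so x* = 55/(9.72 + 6.25·0.604662) = 4.0743 and y* = 0.604662·4.0743 = 2.4636.

x* = 4.0743, y* = 2.4636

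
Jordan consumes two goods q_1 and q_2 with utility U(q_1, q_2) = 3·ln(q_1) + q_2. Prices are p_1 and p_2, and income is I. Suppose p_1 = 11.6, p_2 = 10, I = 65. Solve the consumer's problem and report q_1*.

Set MRS = p_1/p_2: (3/q_1)/1 = p_1/p_2.
So q_1*(p_1,p_2) = 3·p_2/p_1, independent of income; and q_2* = (I − 3·p_2)/p_2.
At the given prices: q_1* = 3·10/11.6 = 2.5862.

q_1* = 2.5862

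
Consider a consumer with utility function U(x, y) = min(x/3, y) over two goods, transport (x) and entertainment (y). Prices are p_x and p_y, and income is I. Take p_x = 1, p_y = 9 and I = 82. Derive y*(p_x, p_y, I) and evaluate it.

y* = 6.8333

Demand: x*(p_x,p_y,I) = 3·I/(3·p_x + p_y), y* = I/(3·p_x + p_y).
Here 3·1 + 9 = 12, giving y* = 6.8333.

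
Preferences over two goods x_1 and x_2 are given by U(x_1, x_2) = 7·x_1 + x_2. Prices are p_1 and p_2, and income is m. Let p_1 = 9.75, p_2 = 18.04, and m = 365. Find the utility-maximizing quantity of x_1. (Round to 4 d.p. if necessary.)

x_1* = 37.4359

Linear utility — the consumer picks whichever good has higher MU/price: 7/9.75 = 0.7179 vs 1/18.04 = 0.0554.
x_1 gives more utility per dollar, so spend all income on x_1: x_1* = m/p_1, x_2* = 0.
Numerically: x_1* = 37.4359, x_2* = 0.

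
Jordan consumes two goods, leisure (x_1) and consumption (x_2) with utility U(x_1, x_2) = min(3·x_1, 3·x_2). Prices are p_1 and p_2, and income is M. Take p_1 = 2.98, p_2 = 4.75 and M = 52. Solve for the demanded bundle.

Leontief preferences: the optimum is at the kink where x_1/3 = x_2/3, i.e. x_2 = x_1.
Budget: p_1·x_1 + p_2·x_1 = M, so (3·p_1 + 3·p_2)·x_1 = 3·M.
Demand: x_1*(p_1,p_2,M) = 3·M/(3·p_1 + 3·p_2), x_2* = 3·M/(3·p_1 + 3·p_2).
Here 3·2.98 + 3·4.75 = 23.19, giving x_1* = 6.727 and x_2* = 6.727.

x_1* = 6.727, x_2* = 6.727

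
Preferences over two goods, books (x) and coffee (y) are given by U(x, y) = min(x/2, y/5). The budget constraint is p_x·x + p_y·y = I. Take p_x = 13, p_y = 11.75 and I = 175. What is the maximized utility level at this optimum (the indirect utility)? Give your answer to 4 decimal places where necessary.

Demand: x*(p_x,p_y,I) = 2·I/(2·p_x + 5·p_y), y* = 5·I/(2·p_x + 5·p_y).
Here 2·13 + 5·11.75 = 84.75, giving x* = 4.1298 and y* = 10.3245.
Utility at the optimum: U(4.1298, 10.3245) = 2.0649.

V = 2.0649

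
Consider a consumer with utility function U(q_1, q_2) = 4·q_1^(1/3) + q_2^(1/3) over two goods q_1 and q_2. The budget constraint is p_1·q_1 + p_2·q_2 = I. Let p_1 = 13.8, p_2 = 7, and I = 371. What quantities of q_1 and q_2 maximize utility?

MRS = MU_q_1/MU_q_2 = 4·(q_2/q_1)^(2/3). Set equal to p_1/p_2.
Solve for the ratio: q_2/q_1 = [(1/4)·p_1/p_2]^(1.5).
With the ratio pinned down, the budget gives q_1* = I/(p_1 + p_2·(q_2/q_1)) and q_2* = (q_2/q_1)·q_1*.
Numerically q_2/q_1 = 0.346004, so q_1* = 371/(13.8 + 7·0.346004) = 22.8701 and q_2* = 0.346004·22.8701 = 7.9132.

q_1* = 22.8701, q_2* = 7.9132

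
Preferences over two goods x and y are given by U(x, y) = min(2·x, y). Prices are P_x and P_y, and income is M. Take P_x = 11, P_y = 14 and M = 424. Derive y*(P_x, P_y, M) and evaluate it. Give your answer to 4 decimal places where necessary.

Leontief preferences: the optimum is at the kink where x/1 = y/2, i.e. y = 2·x.
Budget: P_x·x + P_y·2·x = M, so (P_x + 2·P_y)·x = M.
Demand: x*(P_x,P_y,M) = M/(P_x + 2·P_y), y* = 2·M/(P_x + 2·P_y).
Here 11 + 2·14 = 39, giving y* = 21.7436.

y* = 21.7436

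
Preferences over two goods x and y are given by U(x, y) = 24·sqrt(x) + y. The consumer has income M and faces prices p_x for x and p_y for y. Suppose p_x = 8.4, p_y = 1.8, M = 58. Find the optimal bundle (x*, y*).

Utility is quasi-linear in y; the FOC for x is 12/√x = p_x/p_y.
Solve: √x = 12·p_y/p_x, so x*(p_x,p_y) = (12·p_y/p_x)², and y* = (M − p_x·x*)/p_y.
Plugging in: x* = (12·1.8/8.4)² = 6.6122, y* = 1.3651.

x* = 6.6122, y* = 1.3651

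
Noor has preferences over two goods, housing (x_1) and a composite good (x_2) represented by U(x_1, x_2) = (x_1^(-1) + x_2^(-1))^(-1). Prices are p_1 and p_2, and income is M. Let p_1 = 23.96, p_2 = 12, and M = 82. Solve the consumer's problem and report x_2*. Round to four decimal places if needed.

MRS = MU_x_1/MU_x_2 = (x_2/x_1)^(2). Set equal to p_1/p_2.
Solve for the ratio: x_2/x_1 = [p_1/p_2]^(0.5).
With the ratio pinned down, the budget gives x_1* = M/(p_1 + p_2·(x_2/x_1)) and x_2* = (x_2/x_1)·x_1*.
Numerically x_2/x_1 = 1.413035, so x_1* = 82/(23.96 + 12·1.413035) = 2.0041 and x_2* = 1.413035·2.0041 = 2.8318.

x_2* = 2.8318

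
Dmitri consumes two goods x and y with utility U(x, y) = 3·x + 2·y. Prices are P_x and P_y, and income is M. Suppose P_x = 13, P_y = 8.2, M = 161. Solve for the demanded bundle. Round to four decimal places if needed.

x* = 0, y* = 19.6341

Perfect substitutes: compare marginal utility per dollar. 3/P_x vs 2/P_y → 0.2308 vs 0.2439.
y gives more utility per dollar, so spend all income on y: y* = M/P_y, x* = 0.
Numerically: x* = 0, y* = 19.6341.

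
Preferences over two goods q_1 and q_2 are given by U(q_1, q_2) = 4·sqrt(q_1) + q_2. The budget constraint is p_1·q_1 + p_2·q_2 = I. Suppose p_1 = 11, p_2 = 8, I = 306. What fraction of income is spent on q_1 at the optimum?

Set MRS = p_1/p_2: 2·q_1^(−1/2) = p_1/p_2.
Solve: √q_1 = 2·p_2/p_1, so q_1*(p_1,p_2) = (2·p_2/p_1)², and q_2* = (I − p_1·q_1*)/p_2.
Plugging in: q_1* = (2·8/11)² = 2.1157, q_2* = 35.3409.
Expenditure on q_1: 11·2.1157 = 23.2727; share = 0.0761.

share on q_1 = 0.0761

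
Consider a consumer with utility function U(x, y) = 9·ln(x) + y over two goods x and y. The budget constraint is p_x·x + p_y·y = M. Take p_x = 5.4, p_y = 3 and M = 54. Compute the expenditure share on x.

So x*(p_x,p_y) = 9·p_y/p_x, independent of income; and y* = (M − 9·p_y)/p_y.
At the given prices: x* = 9·3/5.4 = 5, and y* = 9.
Expenditure on x: 5.4·5 = 27; share = 0.5.

share on x = 0.5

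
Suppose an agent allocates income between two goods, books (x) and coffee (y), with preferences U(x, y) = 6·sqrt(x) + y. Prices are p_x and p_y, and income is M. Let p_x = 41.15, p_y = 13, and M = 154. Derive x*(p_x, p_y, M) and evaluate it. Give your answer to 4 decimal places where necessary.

x* = 0.8982

MU_x = 3/√x, MU_y = 1. Tangency: 3/√x = p_x/p_y.
Thus x* = (3·p_y/p_x)² — independent of M — with the rest of income spent on y.
Plugging in: x* = (3·13/41.15)² = 0.8982.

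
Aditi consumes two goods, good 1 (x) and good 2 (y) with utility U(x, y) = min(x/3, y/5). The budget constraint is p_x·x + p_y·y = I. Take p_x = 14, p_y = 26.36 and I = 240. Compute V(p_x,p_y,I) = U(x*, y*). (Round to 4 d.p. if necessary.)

V = 1.3809

With perfect complements, no substitution: consume in ratio x:y = 3:5.
Budget: p_x·x + p_y·(5/3)·x = I, so (3·p_x + 5·p_y)·x = 3·I.
Demand: x*(p_x,p_y,I) = 3·I/(3·p_x + 5·p_y), y* = 5·I/(3·p_x + 5·p_y).
Here 3·14 + 5·26.36 = 173.8, giving x* = 4.1427 and y* = 6.9045.
Utility at the optimum: U(4.1427, 6.9045) = 1.3809.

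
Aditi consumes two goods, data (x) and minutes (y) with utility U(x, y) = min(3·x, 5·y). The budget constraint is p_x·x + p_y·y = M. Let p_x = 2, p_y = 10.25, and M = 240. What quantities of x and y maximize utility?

Leontief preferences: the optimum is at the kink where x/5 = y/3, i.e. y = (3/5)·x.
Budget: p_x·x + p_y·(3/5)·x = M, so (5·p_x + 3·p_y)·x = 5·M.
Demand: x*(p_x,p_y,M) = 5·M/(5·p_x + 3·p_y), y* = 3·M/(5·p_x + 3·p_y).
Here 5·2 + 3·10.25 = 40.75, giving x* = 29.4479 and y* = 17.6687.

x* = 29.4479, y* = 17.6687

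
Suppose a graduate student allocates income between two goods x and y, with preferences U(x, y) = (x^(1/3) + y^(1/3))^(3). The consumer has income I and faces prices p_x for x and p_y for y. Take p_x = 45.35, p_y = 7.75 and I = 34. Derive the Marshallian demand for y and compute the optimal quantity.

Numerically y/x = 14.155114, so x* = 34/(45.35 + 7.75·14.155114) = 0.2193 and y* = 14.155114·0.2193 = 3.1039.

y* = 3.1039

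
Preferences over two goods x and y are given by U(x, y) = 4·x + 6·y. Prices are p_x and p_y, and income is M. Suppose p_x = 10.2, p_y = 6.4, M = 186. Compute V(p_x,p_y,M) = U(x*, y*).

Perfect substitutes: compare marginal utility per dollar. 4/p_x vs 6/p_y → 0.3922 vs 0.9375.
y gives more utility per dollar, so spend all income on y: y* = M/p_y, x* = 0.
Numerically: x* = 0, y* = 29.0625.
Utility at the optimum: U(0, 29.0625) = 174.375.

V = 174.375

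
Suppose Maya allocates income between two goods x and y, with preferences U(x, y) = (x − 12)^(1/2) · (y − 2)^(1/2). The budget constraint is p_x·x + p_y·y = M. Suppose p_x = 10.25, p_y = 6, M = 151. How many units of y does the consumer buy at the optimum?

This is Cobb-Douglas in (x−12, y−2): tangency gives 0.5·p_y·(y−2) = 0.5·p_x·(x−12).
After buying the subsistence bundle (12, 2), a share 0.5 of the remaining income goes to x: x* = 12 + 0.5·(M − 12p_x − 2p_y)/p_x.
Discretionary income = 151 − 12·10.25 − 2·6 = 16; y* = 2 + 0.5·16/6 = 3.3333.

y* = 3.3333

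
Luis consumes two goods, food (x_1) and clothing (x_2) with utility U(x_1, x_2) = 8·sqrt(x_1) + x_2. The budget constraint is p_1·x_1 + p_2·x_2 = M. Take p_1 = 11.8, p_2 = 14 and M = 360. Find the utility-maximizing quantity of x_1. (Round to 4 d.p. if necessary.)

x_1* = 22.5223

MU_x_1 = 4/√x_1, MU_x_2 = 1. Tangency: 4/√x_1 = p_1/p_2.
Thus x_1* = (4·p_2/p_1)² — independent of M — with the rest of income spent on x_2.
Plugging in: x_1* = (4·14/11.8)² = 22.5223.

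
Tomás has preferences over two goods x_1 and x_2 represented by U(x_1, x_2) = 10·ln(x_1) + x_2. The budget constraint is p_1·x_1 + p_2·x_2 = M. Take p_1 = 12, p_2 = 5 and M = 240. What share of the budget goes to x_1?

share on x_1 = 0.2083

MU_x_1 = 10/x_1, MU_x_2 = 1. Tangency: 10/x_1 = p_1/p_2.
So x_1*(p_1,p_2) = 10·p_2/p_1, independent of income; and x_2* = (M − 10·p_2)/p_2.
At the given prices: x_1* = 10·5/12 = 4.1667, and x_2* = 38.
Expenditure on x_1: 12·4.1667 = 50; share = 0.2083.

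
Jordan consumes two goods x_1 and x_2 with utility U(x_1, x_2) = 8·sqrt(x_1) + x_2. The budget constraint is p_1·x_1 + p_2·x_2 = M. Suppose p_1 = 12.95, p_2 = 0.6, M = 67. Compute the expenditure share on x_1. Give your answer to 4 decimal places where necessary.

Set MRS = p_1/p_2: 4·x_1^(−1/2) = p_1/p_2.
Thus x_1* = (4·p_2/p_1)² — independent of M — with the rest of income spent on x_2.
Plugging in: x_1* = (4·0.6/12.95)² = 0.0343, x_2* = 110.9254.
Expenditure on x_1: 12.95·0.0343 = 0.4448; share = 0.0066.

share on x_1 = 0.0066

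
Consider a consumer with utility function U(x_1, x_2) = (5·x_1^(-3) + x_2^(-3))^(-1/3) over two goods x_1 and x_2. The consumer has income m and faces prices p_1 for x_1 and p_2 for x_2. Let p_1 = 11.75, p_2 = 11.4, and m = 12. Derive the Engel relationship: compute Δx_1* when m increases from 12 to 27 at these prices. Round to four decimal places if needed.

Δx_1* = 0.7719

Substitute x_2 = (x_2/x_1)·x_1 into the budget: x_1* = m/(p_1 + p_2·(x_2/x_1)).
Numerically x_2/x_1 = 0.673815, so x_1* = 12/(11.75 + 11.4·0.673815) = 0.6176.
At m' = 27: x_1* = 1.3895. Change: 1.3895 − 0.6176 = 0.7719.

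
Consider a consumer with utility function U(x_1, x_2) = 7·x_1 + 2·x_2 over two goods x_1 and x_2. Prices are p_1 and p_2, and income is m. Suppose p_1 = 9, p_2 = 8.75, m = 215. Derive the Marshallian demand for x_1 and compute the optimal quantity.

Linear utility — the consumer picks whichever good has higher MU/price: 7/9 = 0.7778 vs 2/8.75 = 0.2286.
x_1 gives more utility per dollar, so spend all income on x_1: x_1* = m/p_1, x_2* = 0.
Numerically: x_1* = 23.8889, x_2* = 0.

x_1* = 23.8889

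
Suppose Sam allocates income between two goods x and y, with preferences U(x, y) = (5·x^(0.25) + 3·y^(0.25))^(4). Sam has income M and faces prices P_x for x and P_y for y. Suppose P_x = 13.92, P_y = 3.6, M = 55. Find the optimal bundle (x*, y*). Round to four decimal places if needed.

x* = 2.2021, y* = 6.7631

From the CES first-order condition, (5/3)·(y/x)^(0.75) = P_x/P_y.
Hence y/x = ((3/5)·P_x/P_y)^(1/(0.75)), i.e. raised to the 4/3 power.
With the ratio pinned down, the budget gives x* = M/(P_x + P_y·(y/x)) and y* = (y/x)·x*.
Numerically y/x = 3.071265, so x* = 55/(13.92 + 3.6·3.071265) = 2.2021 and y* = 3.071265·2.2021 = 6.7631.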